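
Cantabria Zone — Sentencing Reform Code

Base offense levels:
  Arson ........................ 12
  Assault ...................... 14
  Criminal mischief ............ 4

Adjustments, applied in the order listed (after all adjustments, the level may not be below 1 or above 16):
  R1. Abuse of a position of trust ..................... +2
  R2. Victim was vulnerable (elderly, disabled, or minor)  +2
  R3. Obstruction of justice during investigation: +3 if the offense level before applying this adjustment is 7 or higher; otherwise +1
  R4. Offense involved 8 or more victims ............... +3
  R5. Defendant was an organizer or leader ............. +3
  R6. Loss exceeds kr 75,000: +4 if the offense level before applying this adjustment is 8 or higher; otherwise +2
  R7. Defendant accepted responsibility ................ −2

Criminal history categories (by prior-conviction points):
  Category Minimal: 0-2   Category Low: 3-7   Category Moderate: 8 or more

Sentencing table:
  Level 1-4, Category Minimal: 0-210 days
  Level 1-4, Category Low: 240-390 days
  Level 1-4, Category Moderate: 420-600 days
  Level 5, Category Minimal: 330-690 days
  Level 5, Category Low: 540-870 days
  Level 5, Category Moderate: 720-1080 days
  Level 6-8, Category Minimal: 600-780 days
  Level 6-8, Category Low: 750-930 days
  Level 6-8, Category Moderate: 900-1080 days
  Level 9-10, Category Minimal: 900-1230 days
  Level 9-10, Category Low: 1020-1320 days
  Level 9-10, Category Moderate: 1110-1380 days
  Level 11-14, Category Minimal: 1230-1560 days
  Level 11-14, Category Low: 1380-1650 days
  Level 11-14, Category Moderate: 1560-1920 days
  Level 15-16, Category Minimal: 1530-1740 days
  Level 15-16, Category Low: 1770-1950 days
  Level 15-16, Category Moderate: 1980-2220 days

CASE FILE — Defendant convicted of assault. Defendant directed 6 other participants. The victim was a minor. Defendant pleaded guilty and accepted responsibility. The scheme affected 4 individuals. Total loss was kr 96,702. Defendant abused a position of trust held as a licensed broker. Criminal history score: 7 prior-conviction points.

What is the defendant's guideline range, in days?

1770-1950 days

Base offense level for assault: 14.
R1 applies: 14 + 2 = 16.
R2 applies: 16 + 2 = 18.
R3 does not apply.
R4 does not apply.
R5 applies: 18 + 3 = 21.
R6 applies (level before this adjustment is 21 ≥ 8, so +4): 21 + 4 = 25.
R7 applies: 25 − 2 = 23.
Level 23 exceeds the maximum of 16; capped at 16.
Final offense level: 16.
Criminal history: 7 prior points → Category Low (3-7).
Level 16 falls in the 15-16 band.
Grid: Level 15-16 × Category Low = 1770-1950 days.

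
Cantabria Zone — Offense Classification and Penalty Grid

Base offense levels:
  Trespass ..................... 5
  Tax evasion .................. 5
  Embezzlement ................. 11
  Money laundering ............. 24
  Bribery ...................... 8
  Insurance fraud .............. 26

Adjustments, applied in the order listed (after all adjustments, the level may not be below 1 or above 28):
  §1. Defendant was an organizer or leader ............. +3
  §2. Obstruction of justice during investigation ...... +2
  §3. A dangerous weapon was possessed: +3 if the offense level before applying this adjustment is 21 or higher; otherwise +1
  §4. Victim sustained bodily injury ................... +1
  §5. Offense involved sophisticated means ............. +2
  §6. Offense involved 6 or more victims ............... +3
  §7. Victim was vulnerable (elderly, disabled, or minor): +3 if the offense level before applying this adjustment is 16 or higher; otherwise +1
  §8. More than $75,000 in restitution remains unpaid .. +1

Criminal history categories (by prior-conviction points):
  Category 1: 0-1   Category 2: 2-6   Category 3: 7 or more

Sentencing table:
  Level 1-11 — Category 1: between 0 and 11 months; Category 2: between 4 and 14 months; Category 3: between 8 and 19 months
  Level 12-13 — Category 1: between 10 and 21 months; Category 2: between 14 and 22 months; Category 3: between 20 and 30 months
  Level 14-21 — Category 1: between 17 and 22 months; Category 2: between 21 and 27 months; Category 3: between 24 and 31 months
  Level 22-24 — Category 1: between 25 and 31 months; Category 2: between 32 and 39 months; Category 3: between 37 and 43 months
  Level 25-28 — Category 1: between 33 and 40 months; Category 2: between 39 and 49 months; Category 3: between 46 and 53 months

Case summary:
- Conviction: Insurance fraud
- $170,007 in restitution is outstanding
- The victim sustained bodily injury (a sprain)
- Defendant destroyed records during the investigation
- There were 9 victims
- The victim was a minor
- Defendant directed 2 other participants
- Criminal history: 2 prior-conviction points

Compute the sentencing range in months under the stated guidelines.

39-49 months

Base offense level for insurance fraud: 26.
§1 applies: 26 + 3 = 29.
§2 applies: 29 + 2 = 31.
§4 applies: 31 + 1 = 32.
§5 does not apply.
§6 applies: 32 + 3 = 35.
§7 applies (level before this adjustment is 35 ≥ 16, so +3): 35 + 3 = 38.
§8 applies: 38 + 1 = 39.
Level 39 exceeds the maximum of 28; capped at 28.
Final offense level: 28.
Criminal history: 2 prior points → Category 2 (2-6).
Level 28 falls in the 25-28 band.
Grid: Level 25-28 × Category 2 = 39-49 months.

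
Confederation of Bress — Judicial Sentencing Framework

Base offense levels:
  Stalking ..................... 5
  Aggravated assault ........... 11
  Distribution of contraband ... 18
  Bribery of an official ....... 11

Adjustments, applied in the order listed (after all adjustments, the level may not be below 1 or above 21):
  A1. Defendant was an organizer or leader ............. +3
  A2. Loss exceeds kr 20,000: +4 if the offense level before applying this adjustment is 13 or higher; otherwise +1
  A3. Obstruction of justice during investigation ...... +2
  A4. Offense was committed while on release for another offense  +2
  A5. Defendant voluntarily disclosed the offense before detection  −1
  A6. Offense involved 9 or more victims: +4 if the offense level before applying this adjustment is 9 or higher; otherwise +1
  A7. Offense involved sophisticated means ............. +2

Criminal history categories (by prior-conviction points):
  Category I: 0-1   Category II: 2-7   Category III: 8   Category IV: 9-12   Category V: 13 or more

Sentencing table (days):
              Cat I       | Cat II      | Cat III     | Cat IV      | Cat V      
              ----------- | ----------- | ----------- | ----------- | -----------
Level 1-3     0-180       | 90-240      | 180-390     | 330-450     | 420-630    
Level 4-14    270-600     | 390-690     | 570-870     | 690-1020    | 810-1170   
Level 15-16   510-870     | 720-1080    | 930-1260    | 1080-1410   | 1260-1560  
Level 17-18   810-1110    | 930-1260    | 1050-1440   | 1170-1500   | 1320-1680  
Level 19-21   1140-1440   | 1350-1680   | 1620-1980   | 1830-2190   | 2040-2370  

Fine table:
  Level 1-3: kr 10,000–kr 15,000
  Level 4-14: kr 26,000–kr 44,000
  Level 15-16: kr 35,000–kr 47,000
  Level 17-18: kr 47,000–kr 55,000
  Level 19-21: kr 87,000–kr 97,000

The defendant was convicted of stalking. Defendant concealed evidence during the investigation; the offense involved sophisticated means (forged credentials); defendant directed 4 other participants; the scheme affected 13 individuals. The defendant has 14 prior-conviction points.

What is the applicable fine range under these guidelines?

kr 35,000–kr 47,000

Base offense level for stalking: 5.
A1 applies: 5 + 3 = 8.
A3 applies: 8 + 2 = 10.
A4 does not apply.
A6 applies (level before this adjustment is 10 ≥ 9, so +4): 10 + 4 = 14.
A7 applies: 14 + 2 = 16.
Final offense level: 16.
Level 16 falls in the 15-16 band.
Fine table: Level 15-16 → kr 35,000–kr 47,000.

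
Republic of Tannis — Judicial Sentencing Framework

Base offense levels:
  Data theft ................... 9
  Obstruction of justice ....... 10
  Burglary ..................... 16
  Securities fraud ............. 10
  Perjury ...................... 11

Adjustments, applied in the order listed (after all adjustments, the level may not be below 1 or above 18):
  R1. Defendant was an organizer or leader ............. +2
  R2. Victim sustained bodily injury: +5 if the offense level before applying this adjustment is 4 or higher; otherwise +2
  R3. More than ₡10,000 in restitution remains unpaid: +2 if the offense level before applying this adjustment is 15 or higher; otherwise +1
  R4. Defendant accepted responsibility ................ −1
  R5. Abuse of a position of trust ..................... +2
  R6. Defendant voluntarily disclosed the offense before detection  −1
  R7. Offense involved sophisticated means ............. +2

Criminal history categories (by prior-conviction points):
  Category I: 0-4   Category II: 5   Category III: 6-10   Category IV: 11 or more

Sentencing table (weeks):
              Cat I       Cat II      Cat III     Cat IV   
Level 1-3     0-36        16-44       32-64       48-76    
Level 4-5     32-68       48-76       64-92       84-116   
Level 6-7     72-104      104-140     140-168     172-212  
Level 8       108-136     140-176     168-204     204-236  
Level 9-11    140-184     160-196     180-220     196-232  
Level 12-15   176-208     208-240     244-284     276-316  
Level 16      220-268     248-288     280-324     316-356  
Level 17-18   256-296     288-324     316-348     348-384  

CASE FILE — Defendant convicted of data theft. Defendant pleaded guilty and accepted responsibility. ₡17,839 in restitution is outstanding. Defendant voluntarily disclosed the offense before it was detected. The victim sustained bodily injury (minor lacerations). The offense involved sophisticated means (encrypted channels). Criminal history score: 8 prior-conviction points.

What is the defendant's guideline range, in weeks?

244-284 weeks

Base offense level for data theft: 9.
R2 applies (level before this adjustment is 9 ≥ 4, so +5): 9 + 5 = 14.
R3 applies (level before this adjustment is 14 < 15, so +1): 14 + 1 = 15.
R4 applies: 15 − 1 = 14.
R6 applies: 14 − 1 = 13.
R7 applies: 13 + 2 = 15.
Final offense level: 15.
Criminal history: 8 prior points → Category III (6-10).
Level 15 falls in the 12-15 band.
Grid: Level 12-15 × Category III = 244-284 weeks.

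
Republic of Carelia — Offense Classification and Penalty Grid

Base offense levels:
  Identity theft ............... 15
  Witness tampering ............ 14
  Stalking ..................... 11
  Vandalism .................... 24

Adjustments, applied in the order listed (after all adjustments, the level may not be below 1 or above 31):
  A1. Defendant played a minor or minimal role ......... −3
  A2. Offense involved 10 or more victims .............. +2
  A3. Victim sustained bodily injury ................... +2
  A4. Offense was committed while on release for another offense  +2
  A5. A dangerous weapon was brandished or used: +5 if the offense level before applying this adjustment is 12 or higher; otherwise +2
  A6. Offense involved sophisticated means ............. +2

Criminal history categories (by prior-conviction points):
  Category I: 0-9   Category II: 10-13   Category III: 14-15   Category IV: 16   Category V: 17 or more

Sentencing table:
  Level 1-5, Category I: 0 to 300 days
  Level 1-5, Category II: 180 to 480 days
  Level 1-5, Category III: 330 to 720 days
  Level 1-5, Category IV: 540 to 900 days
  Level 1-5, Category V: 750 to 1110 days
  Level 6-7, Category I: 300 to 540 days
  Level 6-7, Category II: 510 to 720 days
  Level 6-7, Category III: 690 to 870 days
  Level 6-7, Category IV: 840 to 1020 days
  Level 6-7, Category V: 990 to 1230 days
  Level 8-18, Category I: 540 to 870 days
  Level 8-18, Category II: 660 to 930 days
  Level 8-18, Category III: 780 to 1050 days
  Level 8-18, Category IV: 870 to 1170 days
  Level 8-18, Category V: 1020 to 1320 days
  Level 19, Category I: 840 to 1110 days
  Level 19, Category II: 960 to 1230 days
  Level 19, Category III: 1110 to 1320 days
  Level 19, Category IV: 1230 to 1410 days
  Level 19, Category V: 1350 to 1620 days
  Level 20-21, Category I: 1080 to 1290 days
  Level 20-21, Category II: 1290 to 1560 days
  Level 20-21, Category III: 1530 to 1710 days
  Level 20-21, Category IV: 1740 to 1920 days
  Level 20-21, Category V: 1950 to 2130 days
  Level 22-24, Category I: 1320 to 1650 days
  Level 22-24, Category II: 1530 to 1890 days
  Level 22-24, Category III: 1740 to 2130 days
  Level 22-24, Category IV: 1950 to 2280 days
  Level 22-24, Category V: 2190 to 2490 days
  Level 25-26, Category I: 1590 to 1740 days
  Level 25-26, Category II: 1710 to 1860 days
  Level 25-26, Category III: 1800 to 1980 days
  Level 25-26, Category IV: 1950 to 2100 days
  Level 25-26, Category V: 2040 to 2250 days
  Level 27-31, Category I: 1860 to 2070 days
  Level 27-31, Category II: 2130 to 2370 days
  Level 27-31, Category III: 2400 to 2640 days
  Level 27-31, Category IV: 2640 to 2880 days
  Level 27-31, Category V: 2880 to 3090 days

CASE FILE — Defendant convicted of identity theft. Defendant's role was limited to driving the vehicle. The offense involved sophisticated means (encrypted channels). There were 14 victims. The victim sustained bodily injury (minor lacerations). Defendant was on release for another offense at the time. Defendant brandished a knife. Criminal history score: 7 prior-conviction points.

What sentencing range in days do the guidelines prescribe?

Base offense level for identity theft: 15.
A1 applies: 15 − 3 = 12.
A2 applies: 12 + 2 = 14.
A3 applies: 14 + 2 = 16.
A4 applies: 16 + 2 = 18.
A5 applies (level before this adjustment is 18 ≥ 12, so +5): 18 + 5 = 23.
A6 applies: 23 + 2 = 25.
Final offense level: 25.
Criminal history: 7 prior points → Category I (0-9).
Level 25 falls in the 25-26 band.
Grid: Level 25-26 × Category I = 1590-1740 days.

1590-1740 days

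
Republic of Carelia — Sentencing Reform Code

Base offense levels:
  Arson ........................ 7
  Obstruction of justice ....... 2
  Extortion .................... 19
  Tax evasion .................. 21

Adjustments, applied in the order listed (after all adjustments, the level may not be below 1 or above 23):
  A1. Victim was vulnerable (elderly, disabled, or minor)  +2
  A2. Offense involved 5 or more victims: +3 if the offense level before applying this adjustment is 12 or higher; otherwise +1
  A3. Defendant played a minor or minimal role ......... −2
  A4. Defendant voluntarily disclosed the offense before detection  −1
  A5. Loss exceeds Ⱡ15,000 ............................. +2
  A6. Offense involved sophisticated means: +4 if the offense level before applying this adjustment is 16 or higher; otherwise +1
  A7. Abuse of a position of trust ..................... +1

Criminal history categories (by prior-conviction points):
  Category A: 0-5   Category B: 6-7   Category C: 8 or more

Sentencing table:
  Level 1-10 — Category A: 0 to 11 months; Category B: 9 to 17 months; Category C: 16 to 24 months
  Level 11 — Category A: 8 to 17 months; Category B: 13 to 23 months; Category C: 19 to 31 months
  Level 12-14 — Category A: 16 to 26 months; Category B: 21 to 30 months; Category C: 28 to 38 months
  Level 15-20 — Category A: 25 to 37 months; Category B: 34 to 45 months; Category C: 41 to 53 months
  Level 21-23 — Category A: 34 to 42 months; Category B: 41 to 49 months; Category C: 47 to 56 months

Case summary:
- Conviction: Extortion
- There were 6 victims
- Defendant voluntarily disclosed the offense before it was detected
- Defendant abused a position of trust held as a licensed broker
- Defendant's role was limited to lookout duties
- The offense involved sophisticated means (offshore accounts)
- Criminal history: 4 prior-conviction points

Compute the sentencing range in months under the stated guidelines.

34-42 months

Base offense level for extortion: 19.
A2 applies (level before this adjustment is 19 ≥ 12, so +3): 19 + 3 = 22.
A3 applies: 22 − 2 = 20.
A4 applies: 20 − 1 = 19.
A5 does not apply.
A6 applies (level before this adjustment is 19 ≥ 16, so +4): 19 + 4 = 23.
A7 applies: 23 + 1 = 24.
Level 24 exceeds the maximum of 23; capped at 23.
Final offense level: 23.
Criminal history: 4 prior points → Category A (0-5).
Level 23 falls in the 21-23 band.
Grid: Level 21-23 × Category A = 34-42 months.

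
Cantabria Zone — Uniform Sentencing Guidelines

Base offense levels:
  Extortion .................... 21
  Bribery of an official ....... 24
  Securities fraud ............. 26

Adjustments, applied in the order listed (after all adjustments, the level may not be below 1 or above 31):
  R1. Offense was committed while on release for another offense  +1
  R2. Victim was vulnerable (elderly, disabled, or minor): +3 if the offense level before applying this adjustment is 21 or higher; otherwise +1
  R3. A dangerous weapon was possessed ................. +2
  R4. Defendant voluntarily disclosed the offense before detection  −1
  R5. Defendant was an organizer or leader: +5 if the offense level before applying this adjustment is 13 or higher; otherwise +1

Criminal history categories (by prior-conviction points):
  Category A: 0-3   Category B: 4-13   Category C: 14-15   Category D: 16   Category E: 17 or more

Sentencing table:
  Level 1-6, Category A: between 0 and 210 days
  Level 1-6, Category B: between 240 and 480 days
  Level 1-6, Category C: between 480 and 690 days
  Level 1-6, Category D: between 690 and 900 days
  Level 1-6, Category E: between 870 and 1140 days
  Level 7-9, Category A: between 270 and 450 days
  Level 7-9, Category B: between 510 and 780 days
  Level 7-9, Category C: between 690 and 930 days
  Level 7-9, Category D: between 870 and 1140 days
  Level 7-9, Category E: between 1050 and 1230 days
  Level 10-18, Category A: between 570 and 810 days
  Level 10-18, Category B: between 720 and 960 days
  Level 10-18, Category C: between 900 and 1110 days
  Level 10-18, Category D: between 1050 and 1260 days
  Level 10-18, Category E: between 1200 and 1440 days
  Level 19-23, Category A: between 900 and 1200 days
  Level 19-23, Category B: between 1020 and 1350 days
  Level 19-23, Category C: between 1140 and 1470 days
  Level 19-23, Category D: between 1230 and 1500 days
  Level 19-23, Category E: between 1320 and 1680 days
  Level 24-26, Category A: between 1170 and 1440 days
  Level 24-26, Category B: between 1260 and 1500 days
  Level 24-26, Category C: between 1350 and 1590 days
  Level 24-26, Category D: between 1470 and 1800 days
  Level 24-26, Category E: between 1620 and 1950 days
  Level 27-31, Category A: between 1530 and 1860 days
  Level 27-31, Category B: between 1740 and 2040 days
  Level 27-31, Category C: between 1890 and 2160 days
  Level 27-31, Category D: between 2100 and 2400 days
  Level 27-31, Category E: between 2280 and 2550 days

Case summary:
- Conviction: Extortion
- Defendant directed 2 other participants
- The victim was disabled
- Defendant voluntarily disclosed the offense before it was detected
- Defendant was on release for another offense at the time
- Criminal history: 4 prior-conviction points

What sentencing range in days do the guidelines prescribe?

Base offense level for extortion: 21.
R1 applies: 21 + 1 = 22.
R2 applies (level before this adjustment is 22 ≥ 21, so +3): 22 + 3 = 25.
R4 applies: 25 − 1 = 24.
R5 applies (level before this adjustment is 24 ≥ 13, so +5): 24 + 5 = 29.
Final offense level: 29.
Criminal history: 4 prior points → Category B (4-13).
Level 29 falls in the 27-31 band.
Grid: Level 27-31 × Category B = 1740-2040 days.

1740-2040 days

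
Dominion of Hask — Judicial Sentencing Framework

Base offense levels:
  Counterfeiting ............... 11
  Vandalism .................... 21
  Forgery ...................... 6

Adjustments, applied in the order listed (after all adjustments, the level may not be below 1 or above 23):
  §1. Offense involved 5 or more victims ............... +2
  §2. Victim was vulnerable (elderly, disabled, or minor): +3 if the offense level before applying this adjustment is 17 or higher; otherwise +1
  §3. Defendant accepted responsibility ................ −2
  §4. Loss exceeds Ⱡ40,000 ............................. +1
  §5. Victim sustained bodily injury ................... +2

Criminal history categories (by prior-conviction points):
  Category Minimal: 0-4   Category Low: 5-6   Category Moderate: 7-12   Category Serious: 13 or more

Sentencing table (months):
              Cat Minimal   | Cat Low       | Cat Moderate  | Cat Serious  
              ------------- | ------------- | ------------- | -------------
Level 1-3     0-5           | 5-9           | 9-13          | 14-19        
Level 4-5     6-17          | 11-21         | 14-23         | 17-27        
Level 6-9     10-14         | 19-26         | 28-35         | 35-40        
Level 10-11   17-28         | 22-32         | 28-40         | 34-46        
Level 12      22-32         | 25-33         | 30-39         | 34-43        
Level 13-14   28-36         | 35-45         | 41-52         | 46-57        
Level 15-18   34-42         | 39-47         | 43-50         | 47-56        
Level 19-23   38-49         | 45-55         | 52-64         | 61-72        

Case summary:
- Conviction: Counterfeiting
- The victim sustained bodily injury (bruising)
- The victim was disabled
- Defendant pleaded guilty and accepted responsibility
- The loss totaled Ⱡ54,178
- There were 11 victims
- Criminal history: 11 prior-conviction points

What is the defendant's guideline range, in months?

Base offense level for counterfeiting: 11.
§1 applies: 11 + 2 = 13.
§2 applies (level before this adjustment is 13 < 17, so +1): 13 + 1 = 14.
§3 applies: 14 − 2 = 12.
§4 applies: 12 + 1 = 13.
§5 applies: 13 + 2 = 15.
Final offense level: 15.
Criminal history: 11 prior points → Category Moderate (7-12).
Level 15 falls in the 15-18 band.
Grid: Level 15-18 × Category Moderate = 43-50 months.

43-50 months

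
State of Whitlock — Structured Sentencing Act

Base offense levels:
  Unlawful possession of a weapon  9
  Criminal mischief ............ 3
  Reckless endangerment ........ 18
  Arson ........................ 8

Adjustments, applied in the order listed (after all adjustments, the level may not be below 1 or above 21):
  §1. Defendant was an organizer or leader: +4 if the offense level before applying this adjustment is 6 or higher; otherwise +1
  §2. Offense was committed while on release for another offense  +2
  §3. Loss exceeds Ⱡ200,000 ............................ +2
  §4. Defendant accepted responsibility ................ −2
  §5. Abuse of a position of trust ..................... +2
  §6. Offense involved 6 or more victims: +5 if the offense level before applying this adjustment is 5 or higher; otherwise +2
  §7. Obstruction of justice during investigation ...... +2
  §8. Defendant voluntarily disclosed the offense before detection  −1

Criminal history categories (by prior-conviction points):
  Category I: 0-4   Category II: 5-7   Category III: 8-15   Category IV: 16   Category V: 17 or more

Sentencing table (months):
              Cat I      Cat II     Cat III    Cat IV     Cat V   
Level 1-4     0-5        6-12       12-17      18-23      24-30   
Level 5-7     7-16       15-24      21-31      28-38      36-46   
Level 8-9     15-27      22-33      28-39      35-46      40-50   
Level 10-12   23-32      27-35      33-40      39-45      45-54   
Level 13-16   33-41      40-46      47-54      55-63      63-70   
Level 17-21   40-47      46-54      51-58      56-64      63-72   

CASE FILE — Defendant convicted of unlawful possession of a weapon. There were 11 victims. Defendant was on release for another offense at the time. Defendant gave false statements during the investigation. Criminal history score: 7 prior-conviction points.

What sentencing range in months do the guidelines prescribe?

Base offense level for unlawful possession of a weapon: 9.
§1 does not apply.
§2 applies: 9 + 2 = 11.
§6 applies (level before this adjustment is 11 ≥ 5, so +5): 11 + 5 = 16.
§7 applies: 16 + 2 = 18.
§8 does not apply.
Final offense level: 18.
Criminal history: 7 prior points → Category II (5-7).
Level 18 falls in the 17-21 band.
Grid: Level 17-21 × Category II = 46-54 months.

46-54 months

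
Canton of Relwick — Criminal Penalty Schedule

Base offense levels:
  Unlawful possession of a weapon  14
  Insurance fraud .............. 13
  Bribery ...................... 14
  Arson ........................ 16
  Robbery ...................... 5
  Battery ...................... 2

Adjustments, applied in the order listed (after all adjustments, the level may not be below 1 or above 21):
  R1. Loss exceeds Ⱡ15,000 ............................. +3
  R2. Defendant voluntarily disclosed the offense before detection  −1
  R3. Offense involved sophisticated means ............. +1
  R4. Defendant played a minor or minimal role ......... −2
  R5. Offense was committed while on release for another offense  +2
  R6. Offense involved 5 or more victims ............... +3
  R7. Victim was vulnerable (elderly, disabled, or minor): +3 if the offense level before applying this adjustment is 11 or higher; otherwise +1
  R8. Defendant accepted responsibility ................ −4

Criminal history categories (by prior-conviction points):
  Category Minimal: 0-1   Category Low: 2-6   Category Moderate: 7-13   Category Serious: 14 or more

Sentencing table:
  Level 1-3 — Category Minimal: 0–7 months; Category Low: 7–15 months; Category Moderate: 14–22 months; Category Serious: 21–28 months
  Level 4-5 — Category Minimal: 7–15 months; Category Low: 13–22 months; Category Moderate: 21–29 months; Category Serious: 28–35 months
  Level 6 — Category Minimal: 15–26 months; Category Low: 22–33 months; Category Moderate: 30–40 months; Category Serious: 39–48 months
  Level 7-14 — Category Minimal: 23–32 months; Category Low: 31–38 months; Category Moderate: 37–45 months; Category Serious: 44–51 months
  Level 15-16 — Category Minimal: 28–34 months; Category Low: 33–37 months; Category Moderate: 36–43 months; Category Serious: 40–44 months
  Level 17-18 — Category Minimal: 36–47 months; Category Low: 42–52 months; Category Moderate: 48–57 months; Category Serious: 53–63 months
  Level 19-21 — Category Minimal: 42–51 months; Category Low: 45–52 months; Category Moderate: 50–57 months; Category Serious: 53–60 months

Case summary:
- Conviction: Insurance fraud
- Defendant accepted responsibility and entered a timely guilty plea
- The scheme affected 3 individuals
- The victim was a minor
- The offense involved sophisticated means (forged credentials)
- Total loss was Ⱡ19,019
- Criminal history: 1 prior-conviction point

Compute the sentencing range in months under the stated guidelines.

28-34 months

Base offense level for insurance fraud: 13.
R1 applies: 13 + 3 = 16.
R2 does not apply.
R3 applies: 16 + 1 = 17.
R4 does not apply.
R7 applies (level before this adjustment is 17 ≥ 11, so +3): 17 + 3 = 20.
R8 applies: 20 − 4 = 16.
Final offense level: 16.
Criminal history: 1 prior point → Category Minimal (0-1).
Level 16 falls in the 15-16 band.
Grid: Level 15-16 × Category Minimal = 28-34 months.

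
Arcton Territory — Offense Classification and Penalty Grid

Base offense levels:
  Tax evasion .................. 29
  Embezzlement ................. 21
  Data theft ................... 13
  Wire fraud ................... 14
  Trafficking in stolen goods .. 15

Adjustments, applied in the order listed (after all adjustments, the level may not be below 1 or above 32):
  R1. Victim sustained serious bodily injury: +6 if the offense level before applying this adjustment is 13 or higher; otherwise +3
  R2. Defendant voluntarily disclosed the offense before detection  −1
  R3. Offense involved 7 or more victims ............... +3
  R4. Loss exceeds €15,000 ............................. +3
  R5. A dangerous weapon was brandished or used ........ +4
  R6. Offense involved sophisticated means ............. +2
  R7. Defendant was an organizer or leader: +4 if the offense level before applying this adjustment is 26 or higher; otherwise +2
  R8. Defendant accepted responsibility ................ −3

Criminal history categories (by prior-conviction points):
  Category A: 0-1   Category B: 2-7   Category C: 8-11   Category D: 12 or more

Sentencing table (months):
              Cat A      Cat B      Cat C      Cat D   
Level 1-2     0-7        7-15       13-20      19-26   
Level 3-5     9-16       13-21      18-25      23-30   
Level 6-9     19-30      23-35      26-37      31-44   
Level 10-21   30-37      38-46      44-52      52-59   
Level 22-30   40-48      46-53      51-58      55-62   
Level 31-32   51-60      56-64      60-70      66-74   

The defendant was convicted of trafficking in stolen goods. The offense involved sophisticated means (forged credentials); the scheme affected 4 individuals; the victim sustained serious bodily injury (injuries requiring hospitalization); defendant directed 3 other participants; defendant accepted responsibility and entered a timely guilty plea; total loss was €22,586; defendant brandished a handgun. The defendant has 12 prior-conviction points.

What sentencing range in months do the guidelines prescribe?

Base offense level for trafficking in stolen goods: 15.
R1 applies (level before this adjustment is 15 ≥ 13, so +6): 15 + 6 = 21.
R2 does not apply.
R4 applies: 21 + 3 = 24.
R5 applies: 24 + 4 = 28.
R6 applies: 28 + 2 = 30.
R7 applies (level before this adjustment is 30 ≥ 26, so +4): 30 + 4 = 34.
R8 applies: 34 − 3 = 31.
Final offense level: 31.
Criminal history: 12 prior points → Category D (12+).
Level 31 falls in the 31-32 band.
Grid: Level 31-32 × Category D = 66-74 months.

66-74 months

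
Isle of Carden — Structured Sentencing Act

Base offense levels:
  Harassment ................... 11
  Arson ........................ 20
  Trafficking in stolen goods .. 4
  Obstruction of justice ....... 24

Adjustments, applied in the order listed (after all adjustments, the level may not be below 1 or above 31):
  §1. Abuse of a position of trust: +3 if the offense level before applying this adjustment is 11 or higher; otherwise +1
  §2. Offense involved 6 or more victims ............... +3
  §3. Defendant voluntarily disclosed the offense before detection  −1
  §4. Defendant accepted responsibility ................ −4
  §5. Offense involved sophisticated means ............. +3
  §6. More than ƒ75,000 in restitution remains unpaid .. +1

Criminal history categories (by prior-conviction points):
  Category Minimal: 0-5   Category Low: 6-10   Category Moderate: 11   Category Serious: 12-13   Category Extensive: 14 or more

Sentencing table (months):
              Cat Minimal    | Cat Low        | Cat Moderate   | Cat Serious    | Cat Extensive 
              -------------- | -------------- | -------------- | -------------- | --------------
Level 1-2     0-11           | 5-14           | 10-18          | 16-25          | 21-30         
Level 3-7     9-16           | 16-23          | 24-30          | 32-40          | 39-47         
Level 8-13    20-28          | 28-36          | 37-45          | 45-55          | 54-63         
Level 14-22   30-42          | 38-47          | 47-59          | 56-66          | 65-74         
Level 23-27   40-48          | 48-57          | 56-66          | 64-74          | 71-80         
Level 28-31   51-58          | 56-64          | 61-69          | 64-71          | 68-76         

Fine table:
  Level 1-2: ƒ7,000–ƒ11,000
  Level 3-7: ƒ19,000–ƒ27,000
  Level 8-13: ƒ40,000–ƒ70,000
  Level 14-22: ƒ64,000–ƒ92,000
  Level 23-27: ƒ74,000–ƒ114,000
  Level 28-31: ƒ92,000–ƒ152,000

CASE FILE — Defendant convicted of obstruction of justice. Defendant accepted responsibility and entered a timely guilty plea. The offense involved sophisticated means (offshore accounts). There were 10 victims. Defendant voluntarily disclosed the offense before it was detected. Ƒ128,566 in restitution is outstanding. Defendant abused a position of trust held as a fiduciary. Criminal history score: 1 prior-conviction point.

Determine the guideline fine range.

Base offense level for obstruction of justice: 24.
§1 applies (level before this adjustment is 24 ≥ 11, so +3): 24 + 3 = 27.
§2 applies: 27 + 3 = 30.
§3 applies: 30 − 1 = 29.
§4 applies: 29 − 4 = 25.
§5 applies: 25 + 3 = 28.
§6 applies: 28 + 1 = 29.
Final offense level: 29.
Level 29 falls in the 28-31 band.
Fine table: Level 28-31 → ƒ92,000–ƒ152,000.

ƒ92,000–ƒ152,000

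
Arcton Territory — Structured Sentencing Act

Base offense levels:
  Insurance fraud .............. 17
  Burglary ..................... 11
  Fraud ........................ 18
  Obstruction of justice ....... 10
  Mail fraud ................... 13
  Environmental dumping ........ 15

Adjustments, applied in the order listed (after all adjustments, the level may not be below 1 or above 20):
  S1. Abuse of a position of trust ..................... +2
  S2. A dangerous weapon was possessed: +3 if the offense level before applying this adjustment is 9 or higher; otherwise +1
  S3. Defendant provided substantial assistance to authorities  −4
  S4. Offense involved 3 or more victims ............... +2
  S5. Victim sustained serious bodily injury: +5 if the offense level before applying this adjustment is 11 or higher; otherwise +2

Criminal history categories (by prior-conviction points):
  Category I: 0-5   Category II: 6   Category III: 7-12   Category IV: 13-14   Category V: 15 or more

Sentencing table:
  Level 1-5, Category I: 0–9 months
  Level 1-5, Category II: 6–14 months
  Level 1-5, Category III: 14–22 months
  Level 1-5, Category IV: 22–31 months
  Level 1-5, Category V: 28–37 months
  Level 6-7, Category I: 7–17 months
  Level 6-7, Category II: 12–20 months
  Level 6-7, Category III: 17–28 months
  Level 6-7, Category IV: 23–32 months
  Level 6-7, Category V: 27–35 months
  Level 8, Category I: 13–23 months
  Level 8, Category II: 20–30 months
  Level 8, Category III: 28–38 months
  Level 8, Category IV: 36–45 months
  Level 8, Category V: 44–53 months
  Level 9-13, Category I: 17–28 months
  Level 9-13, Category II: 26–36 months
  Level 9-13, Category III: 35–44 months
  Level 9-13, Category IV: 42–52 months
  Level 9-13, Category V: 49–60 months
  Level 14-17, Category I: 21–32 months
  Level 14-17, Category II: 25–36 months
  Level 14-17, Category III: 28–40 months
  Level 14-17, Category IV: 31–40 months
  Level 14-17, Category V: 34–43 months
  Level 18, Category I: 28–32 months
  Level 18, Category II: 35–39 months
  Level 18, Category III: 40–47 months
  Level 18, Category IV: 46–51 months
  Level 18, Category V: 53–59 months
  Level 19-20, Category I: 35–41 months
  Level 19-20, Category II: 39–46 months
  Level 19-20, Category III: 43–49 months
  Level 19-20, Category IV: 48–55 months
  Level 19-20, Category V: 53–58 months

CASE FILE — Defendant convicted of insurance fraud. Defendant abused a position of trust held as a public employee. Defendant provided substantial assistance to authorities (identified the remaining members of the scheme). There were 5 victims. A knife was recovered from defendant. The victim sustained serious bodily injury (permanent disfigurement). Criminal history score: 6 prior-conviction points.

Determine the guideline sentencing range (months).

Base offense level for insurance fraud: 17.
S1 applies: 17 + 2 = 19.
S2 applies (level before this adjustment is 19 ≥ 9, so +3): 19 + 3 = 22.
S3 applies: 22 − 4 = 18.
S4 applies: 18 + 2 = 20.
S5 applies (level before this adjustment is 20 ≥ 11, so +5): 20 + 5 = 25.
Level 25 exceeds the maximum of 20; capped at 20.
Final offense level: 20.
Criminal history: 6 prior points → Category II (6).
Level 20 falls in the 19-20 band.
Grid: Level 19-20 × Category II = 39-46 months.

39-46 months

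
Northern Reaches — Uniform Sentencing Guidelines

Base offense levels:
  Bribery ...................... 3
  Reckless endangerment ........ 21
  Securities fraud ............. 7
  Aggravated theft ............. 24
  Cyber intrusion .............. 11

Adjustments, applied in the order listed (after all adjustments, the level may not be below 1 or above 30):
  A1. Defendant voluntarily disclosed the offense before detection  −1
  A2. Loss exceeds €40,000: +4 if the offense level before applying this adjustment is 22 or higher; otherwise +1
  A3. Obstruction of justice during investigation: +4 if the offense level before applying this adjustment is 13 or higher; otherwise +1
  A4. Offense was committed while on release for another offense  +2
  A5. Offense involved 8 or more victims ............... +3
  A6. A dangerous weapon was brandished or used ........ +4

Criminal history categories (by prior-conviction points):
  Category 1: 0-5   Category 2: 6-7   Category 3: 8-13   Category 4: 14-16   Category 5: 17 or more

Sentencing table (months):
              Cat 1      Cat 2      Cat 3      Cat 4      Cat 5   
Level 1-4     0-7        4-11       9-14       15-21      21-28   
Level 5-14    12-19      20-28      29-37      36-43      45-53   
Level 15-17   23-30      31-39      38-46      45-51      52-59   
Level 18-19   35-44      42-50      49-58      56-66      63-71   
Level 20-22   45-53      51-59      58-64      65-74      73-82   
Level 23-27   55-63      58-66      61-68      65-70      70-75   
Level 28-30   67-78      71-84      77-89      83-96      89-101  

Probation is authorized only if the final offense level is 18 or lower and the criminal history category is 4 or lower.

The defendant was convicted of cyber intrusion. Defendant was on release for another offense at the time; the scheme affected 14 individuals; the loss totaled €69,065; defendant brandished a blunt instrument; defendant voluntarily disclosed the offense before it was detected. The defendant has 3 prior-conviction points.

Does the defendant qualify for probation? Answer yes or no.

No

Base offense level for cyber intrusion: 11.
A1 applies: 11 − 1 = 10.
A2 applies (level before this adjustment is 10 < 22, so +1): 10 + 1 = 11.
A4 applies: 11 + 2 = 13.
A5 applies: 13 + 3 = 16.
A6 applies: 16 + 4 = 20.
Final offense level: 20.
Criminal history: 3 prior points → Category 1 (0-5).
Level 20 falls in the 20-22 band.
Grid: Level 20-22 × Category 1 = 45-53 months.
Probation check: level 20 > 18 and category 1 ≤ 4 → not eligible.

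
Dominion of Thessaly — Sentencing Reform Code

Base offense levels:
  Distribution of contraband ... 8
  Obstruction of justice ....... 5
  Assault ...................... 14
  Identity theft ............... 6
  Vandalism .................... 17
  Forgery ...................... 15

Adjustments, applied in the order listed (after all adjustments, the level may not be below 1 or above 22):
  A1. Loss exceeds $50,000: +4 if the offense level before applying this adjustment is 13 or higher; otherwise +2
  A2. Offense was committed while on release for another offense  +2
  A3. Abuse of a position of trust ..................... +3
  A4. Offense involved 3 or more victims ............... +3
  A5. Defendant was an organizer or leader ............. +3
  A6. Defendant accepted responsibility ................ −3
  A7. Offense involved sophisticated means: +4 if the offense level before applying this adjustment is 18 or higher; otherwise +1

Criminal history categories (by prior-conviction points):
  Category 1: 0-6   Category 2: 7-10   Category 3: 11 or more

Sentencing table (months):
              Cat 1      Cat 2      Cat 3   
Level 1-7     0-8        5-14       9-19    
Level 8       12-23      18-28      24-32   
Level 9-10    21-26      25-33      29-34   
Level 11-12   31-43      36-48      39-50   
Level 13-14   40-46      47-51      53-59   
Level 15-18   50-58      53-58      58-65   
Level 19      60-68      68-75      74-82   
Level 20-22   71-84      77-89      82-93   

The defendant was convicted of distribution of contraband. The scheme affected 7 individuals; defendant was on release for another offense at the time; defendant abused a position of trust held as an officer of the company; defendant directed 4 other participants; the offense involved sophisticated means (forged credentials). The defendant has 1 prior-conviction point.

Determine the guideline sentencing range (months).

71-84 months

Base offense level for distribution of contraband: 8.
A2 applies: 8 + 2 = 10.
A3 applies: 10 + 3 = 13.
A4 applies: 13 + 3 = 16.
A5 applies: 16 + 3 = 19.
A6 does not apply.
A7 applies (level before this adjustment is 19 ≥ 18, so +4): 19 + 4 = 23.
Level 23 exceeds the maximum of 22; capped at 22.
Final offense level: 22.
Criminal history: 1 prior point → Category 1 (0-6).
Level 22 falls in the 20-22 band.
Grid: Level 20-22 × Category 1 = 71-84 months.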